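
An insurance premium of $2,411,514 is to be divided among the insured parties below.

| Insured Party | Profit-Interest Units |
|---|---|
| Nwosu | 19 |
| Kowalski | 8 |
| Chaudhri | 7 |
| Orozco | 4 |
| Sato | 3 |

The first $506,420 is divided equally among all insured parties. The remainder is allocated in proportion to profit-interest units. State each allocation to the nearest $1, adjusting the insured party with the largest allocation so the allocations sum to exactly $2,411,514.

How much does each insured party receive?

$506,420 shared equally gives $101,284 per insured party.
Remainder $1,905,094 by profit-interest units (total 41): Nwosu 882,848.44 → $882,848; Kowalski 371,725.66 → $371,726; Chaudhri 325,259.95 → $325,260; Orozco 185,862.83 → $185,863; Sato 139,397.12 → $139,397.
Totals: Nwosu $101,284 + $882,848 = $984,132; Kowalski $101,284 + $371,726 = $473,010; Chaudhri $101,284 + $325,260 = $426,544; Orozco $101,284 + $185,863 = $287,147; Sato $101,284 + $139,397 = $240,681.

Nwosu: $984,132 | Kowalski: $473,010 | Chaudhri: $426,544 | Orozco: $287,147 | Sato: $240,681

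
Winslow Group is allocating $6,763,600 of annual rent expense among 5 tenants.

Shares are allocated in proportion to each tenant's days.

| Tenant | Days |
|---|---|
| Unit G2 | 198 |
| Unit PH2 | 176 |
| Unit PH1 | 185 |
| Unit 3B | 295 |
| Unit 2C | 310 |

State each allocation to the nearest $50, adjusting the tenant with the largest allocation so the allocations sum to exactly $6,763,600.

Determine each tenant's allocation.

Unit G2: $1,150,500 · Unit PH2: $1,022,650 · Unit PH1: $1,074,950 · Unit 3B: $1,714,150 · Unit 2C: $1,801,350

Total days = 1,164.
Unrounded shares: Unit G2 198/1,164 × $6,763,600 = 1,150,509.28; Unit PH2 176/1,164 × $6,763,600 = 1,022,674.91; Unit PH1 185/1,164 × $6,763,600 = 1,074,970.79; Unit 3B 295/1,164 × $6,763,600 = 1,714,142.61; Unit 2C 310/1,164 × $6,763,600 = 1,801,302.41.
After rounding ($50): Unit G2 $1,150,500; Unit PH2 $1,022,650; Unit PH1 $1,074,950; Unit 3B $1,714,150; Unit 2C $1,801,300. Sum = $6,763,550.
Difference $6,763,600 − $6,763,550 = +$50 applied to largest allocation (Unit 2C): Unit 2C becomes $1,801,350.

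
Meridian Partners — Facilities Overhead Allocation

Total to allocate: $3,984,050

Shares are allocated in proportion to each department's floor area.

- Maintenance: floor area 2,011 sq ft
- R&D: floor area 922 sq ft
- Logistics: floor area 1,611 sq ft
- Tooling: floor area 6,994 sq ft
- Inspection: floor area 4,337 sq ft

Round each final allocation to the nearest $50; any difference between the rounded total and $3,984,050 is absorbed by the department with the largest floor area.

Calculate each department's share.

Sum of floor area: 15,875.
Proportional shares: Maintenance 2,011/15,875 × $3,984,050 = 504,688.16; R&D 922/15,875 × $3,984,050 = 231,388.60; Logistics 1,611/15,875 × $3,984,050 = 404,302.65; Tooling 6,994/15,875 × $3,984,050 = 1,755,240.67; Inspection 4,337/15,875 × $3,984,050 = 1,088,429.91.
After rounding ($50): Maintenance $504,700; R&D $231,400; Logistics $404,300; Tooling $1,755,250; Inspection $1,088,450. Sum = $3,984,100.
Difference $3,984,050 − $3,984,100 = −$50 applied to largest floor area (Tooling): Tooling becomes $1,755,200.

Maintenance: $504,700; R&D: $231,400; Logistics: $404,300; Tooling: $1,755,200; Inspection: $1,088,450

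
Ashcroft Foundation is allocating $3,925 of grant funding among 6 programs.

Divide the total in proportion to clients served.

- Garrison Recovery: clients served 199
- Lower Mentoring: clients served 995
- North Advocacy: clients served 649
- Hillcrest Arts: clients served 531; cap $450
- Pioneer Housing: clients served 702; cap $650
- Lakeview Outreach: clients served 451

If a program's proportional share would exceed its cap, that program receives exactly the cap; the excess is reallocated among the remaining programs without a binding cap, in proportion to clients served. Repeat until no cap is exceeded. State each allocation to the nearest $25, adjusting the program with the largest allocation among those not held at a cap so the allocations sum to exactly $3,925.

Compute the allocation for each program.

Garrison Recovery: $250 · Lower Mentoring: $1,225 · North Advocacy: $800 · Hillcrest Arts: $450 · Pioneer Housing: $650 · Lakeview Outreach: $550

Combined clients served = 3,527.
Proportional shares (ignoring caps): Garrison Recovery 221.46; Lower Mentoring 1,107.28; North Advocacy 722.24; Hillcrest Arts 590.92; Pioneer Housing 781.22; Lakeview Outreach 501.89.
Held at cap: Hillcrest Arts ($450), Pioneer Housing ($650); remaining pool $2,825 reallocated over remaining clients served 2,294.
Shares after redistribution: Garrison Recovery 245.06 → $250; Lower Mentoring 1,225.32 → $1,225; North Advocacy 799.23 → $800; Lakeview Outreach 555.39 → $550.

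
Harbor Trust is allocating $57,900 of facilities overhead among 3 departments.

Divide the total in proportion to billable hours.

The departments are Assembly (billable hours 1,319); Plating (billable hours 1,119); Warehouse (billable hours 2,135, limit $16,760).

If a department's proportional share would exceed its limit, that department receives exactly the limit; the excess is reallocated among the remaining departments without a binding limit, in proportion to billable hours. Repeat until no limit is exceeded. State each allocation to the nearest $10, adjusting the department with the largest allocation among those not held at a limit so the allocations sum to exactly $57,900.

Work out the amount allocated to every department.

Assembly: $22,260 | Plating: $18,880 | Warehouse: $16,760

Billable hours total: 4,573.
Proportional shares (ignoring caps): Assembly 16,700.22; Plating 14,167.96; Warehouse 27,031.82.
Capped: Warehouse ($16,760); balance $41,140 reallocated over remaining billable hours 2,438.
Redistributed shares: Assembly 22,257.45 → $22,260; Plating 18,882.55 → $18,880.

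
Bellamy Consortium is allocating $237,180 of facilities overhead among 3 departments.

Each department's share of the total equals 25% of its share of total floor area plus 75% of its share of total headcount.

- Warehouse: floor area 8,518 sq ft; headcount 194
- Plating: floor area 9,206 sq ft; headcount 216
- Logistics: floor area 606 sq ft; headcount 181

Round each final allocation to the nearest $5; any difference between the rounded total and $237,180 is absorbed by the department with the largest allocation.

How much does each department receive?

Warehouse: $85,945; Plating: $94,795; Logistics: $56,440

Totals — floor area 18,330, headcount 591.
Combined weights (25% floor area + 75% headcount): Warehouse 0.3624; Plating 0.3997; Logistics 0.2380.
Pro-rata amounts: Warehouse 85,946.58; Plating 94,793.94; Logistics 56,439.49.
At nearest $5: Warehouse $85,945; Plating $94,795; Logistics $56,440. Sum = $237,180.
Rounded total matches; no reconciliation needed.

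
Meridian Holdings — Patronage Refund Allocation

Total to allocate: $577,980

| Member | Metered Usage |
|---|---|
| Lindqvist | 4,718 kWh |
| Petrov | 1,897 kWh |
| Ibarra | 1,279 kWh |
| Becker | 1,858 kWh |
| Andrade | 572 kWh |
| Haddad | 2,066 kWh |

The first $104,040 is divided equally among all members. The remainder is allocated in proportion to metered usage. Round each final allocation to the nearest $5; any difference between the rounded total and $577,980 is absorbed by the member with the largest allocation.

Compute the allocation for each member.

$104,040 shared equally gives $17,340 per member.
Remainder $473,940 by metered usage (total 12,390): Lindqvist 180,472.07 → $180,470; Petrov 72,563.69 → $72,565; Ibarra 48,924.07 → $48,925; Becker 71,071.87 → $71,070; Andrade 21,880.04 → $21,880; Haddad 79,028.25 → $79,030.
Totals: Lindqvist $17,340 + $180,470 = $197,810; Petrov $17,340 + $72,565 = $89,905; Ibarra $17,340 + $48,925 = $66,265; Becker $17,340 + $71,070 = $88,410; Andrade $17,340 + $21,880 = $39,220; Haddad $17,340 + $79,030 = $96,370.

Lindqvist: $197,810; Petrov: $89,905; Ibarra: $66,265; Becker: $88,410; Andrade: $39,220; Haddad: $96,370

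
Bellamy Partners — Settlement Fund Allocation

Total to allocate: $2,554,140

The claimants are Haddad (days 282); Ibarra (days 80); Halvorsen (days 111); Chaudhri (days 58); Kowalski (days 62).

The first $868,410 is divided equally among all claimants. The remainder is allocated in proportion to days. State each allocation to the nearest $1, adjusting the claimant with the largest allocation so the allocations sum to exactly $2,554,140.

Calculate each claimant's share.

Haddad: $975,329 · Ibarra: $401,099 · Halvorsen: $489,223 · Chaudhri: $338,559 · Kowalski: $349,930

First tranche $868,410 split equally: $173,682 each.
Remainder $1,685,730 by days (total 593): Haddad 801,645.63 → $801,646; Ibarra 227,417.20 → $227,417; Halvorsen 315,541.37 → $315,541; Chaudhri 164,877.47 → $164,877; Kowalski 176,248.33 → $176,248.
Rounding difference +$1 on remainder applied to Haddad.
Totals: Haddad $173,682 + $801,647 = $975,329; Ibarra $173,682 + $227,417 = $401,099; Halvorsen $173,682 + $315,541 = $489,223; Chaudhri $173,682 + $164,877 = $338,559; Kowalski $173,682 + $176,248 = $349,930.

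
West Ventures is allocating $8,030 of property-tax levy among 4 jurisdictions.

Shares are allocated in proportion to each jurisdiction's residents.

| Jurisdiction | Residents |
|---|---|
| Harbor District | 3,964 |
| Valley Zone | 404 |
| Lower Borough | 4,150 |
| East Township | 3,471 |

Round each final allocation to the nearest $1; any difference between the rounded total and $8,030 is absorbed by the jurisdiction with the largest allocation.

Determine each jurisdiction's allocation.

Residents total: 11,989.
Raw shares: Harbor District 3,964/11,989 × $8,030 = 2,655.01; Valley Zone 404/11,989 × $8,030 = 270.59; Lower Borough 4,150/11,989 × $8,030 = 2,779.59; East Township 3,471/11,989 × $8,030 = 2,324.81.
Rounded to nearest $1: Harbor District $2,655; Valley Zone $271; Lower Borough $2,780; East Township $2,325. Sum = $8,031.
Difference $8,030 − $8,031 = −$1 applied to largest allocation (Lower Borough): Lower Borough becomes $2,779.

Harbor District: $2,655; Valley Zone: $271; Lower Borough: $2,779; East Township: $2,325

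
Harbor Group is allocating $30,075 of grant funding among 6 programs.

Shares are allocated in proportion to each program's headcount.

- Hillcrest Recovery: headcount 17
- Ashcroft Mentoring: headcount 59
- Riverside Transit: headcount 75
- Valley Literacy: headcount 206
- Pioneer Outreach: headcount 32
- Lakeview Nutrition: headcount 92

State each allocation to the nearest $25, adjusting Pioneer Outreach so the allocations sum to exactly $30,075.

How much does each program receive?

Hillcrest Recovery: $1,075 · Ashcroft Mentoring: $3,700 · Riverside Transit: $4,700 · Valley Literacy: $12,875 · Pioneer Outreach: $1,975 · Lakeview Nutrition: $5,750

Combined headcount = 481.
Proportional shares: Hillcrest Recovery 17/481 × $30,075 = 1,062.94; Ashcroft Mentoring 59/481 × $30,075 = 3,689.03; Riverside Transit 75/481 × $30,075 = 4,689.45; Valley Literacy 206/481 × $30,075 = 12,880.35; Pioneer Outreach 32/481 × $30,075 = 2,000.83; Lakeview Nutrition 92/481 × $30,075 = 5,752.39.
Rounded to nearest $25: Hillcrest Recovery $1,075; Ashcroft Mentoring $3,700; Riverside Transit $4,700; Valley Literacy $12,875; Pioneer Outreach $2,000; Lakeview Nutrition $5,750. Sum = $30,100.
Difference $30,075 − $30,100 = −$25 applied to Pioneer Outreach: Pioneer Outreach becomes $1,975.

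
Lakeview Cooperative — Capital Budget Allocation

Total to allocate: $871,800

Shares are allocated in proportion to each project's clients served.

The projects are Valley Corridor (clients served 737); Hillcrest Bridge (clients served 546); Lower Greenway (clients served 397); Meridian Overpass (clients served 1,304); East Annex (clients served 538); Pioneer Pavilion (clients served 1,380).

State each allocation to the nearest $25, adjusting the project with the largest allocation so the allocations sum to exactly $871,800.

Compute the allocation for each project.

Valley Corridor: $131,075 · Hillcrest Bridge: $97,100 · Lower Greenway: $70,600 · Meridian Overpass: $231,900 · East Annex: $95,675 · Pioneer Pavilion: $245,450

Sum of clients served: 4,902.
Raw shares: Valley Corridor 737/4,902 × $871,800 = 131,072.34; Hillcrest Bridge 546/4,902 × $871,800 = 97,103.79; Lower Greenway 397/4,902 × $871,800 = 70,604.77; Meridian Overpass 1,304/4,902 × $871,800 = 231,910.89; East Annex 538/4,902 × $871,800 = 95,681.03; Pioneer Pavilion 1,380/4,902 × $871,800 = 245,427.17.
Rounded to nearest $25: Valley Corridor $131,075; Hillcrest Bridge $97,100; Lower Greenway $70,600; Meridian Overpass $231,900; East Annex $95,675; Pioneer Pavilion $245,425. Sum = $871,775.
Difference $871,800 − $871,775 = +$25 applied to largest allocation (Pioneer Pavilion): Pioneer Pavilion becomes $245,450.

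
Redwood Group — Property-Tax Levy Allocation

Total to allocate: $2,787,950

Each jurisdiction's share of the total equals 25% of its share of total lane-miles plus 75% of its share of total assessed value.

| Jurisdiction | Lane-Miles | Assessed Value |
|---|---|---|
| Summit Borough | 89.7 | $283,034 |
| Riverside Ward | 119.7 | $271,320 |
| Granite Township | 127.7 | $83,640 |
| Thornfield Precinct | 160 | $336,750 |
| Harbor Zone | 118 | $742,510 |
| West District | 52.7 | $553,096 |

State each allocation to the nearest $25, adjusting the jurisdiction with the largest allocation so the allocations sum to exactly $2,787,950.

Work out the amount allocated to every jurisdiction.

Lane-miles total 667.8; assessed value total 2,270,350.
Blended shares (25% lane-miles + 75% assessed value): Summit Borough 0.1271; Riverside Ward 0.1344; Granite Township 0.0754; Thornfield Precinct 0.1711; Harbor Zone 0.2895; West District 0.2024.
Pro-rata amounts: Summit Borough 354,291.11; Riverside Ward 374,813.87; Granite Township 210,312.72; Thornfield Precinct 477,135.43; Harbor Zone 806,999.37; West District 564,397.50.
Rounded to nearest $25: Summit Borough $354,300; Riverside Ward $374,825; Granite Township $210,325; Thornfield Precinct $477,125; Harbor Zone $807,000; West District $564,400. Sum = $2,787,975.
Difference $2,787,950 − $2,787,975 = −$25 applied to largest allocation (Harbor Zone): Harbor Zone becomes $806,975.

Summit Borough: $354,300 | Riverside Ward: $374,825 | Granite Township: $210,325 | Thornfield Precinct: $477,125 | Harbor Zone: $806,975 | West District: $564,400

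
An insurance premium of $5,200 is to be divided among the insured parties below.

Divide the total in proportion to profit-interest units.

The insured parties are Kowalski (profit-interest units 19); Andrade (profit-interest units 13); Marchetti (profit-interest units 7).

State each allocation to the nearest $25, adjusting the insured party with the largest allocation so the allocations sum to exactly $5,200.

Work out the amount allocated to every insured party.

Kowalski: $2,550 · Andrade: $1,725 · Marchetti: $925

Profit-interest units total: 39.
Proportional shares: Kowalski 19/39 × $5,200 = 2,533.33; Andrade 13/39 × $5,200 = 1,733.33; Marchetti 7/39 × $5,200 = 933.33.
At nearest $25: Kowalski $2,525; Andrade $1,725; Marchetti $925. Sum = $5,175.
Difference $5,200 − $5,175 = +$25 applied to largest allocation (Kowalski): Kowalski becomes $2,550.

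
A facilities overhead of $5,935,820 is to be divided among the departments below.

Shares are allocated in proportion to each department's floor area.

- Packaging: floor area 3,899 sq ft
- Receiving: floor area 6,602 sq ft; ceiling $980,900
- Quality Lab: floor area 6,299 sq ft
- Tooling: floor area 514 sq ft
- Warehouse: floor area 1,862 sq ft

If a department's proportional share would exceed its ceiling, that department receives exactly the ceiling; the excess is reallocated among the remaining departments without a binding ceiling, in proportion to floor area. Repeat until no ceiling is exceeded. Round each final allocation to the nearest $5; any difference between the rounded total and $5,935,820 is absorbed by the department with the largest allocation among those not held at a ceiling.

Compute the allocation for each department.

Packaging: $1,536,445 | Receiving: $980,900 | Quality Lab: $2,482,190 | Tooling: $202,545 | Warehouse: $733,740

Sum of floor area: 19,176.
Unconstrained shares: Packaging 1,206,912.92; Receiving 2,043,610.95; Quality Lab 1,949,819.05; Tooling 159,105.73; Warehouse 576,371.34.
Held at cap: Receiving ($980,900); remaining pool $4,954,920 reallocated over remaining floor area 12,574.
Redistributed shares: Packaging 1,536,442.90 → $1,536,445; Quality Lab 2,482,188.73 → $2,482,190; Tooling 202,547.23 → $202,545; Warehouse 733,741.14 → $733,740.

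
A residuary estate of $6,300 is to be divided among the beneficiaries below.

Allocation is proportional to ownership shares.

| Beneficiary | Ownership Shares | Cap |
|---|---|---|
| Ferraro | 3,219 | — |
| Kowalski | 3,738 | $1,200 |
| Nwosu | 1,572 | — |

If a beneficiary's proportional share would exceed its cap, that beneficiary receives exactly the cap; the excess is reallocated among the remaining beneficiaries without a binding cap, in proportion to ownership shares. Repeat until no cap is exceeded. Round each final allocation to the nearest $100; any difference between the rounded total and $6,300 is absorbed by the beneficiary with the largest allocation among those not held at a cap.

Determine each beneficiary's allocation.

Ownership shares total: 8,529.
Unconstrained shares: Ferraro 2,377.73; Kowalski 2,761.10; Nwosu 1,161.17.
Capped: Kowalski ($1,200); balance $5,100 reallocated over remaining ownership shares 4,791.
Redistributed shares: Ferraro 3,426.61 → $3,400; Nwosu 1,673.39 → $1,700.

Ferraro: $3,400; Kowalski: $1,200; Nwosu: $1,700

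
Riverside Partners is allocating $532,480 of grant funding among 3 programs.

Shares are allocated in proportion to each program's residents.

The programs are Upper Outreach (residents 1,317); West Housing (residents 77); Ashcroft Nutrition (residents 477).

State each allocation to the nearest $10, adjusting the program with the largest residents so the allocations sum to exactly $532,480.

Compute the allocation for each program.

Combined residents = 1,871.
Raw shares: Upper Outreach 1,317/1,871 × $532,480 = 374,813.55; West Housing 77/1,871 × $532,480 = 21,913.93; Ashcroft Nutrition 477/1,871 × $532,480 = 135,752.52.
Rounded to nearest $10: Upper Outreach $374,810; West Housing $21,910; Ashcroft Nutrition $135,750. Sum = $532,470.
Difference $532,480 − $532,470 = +$10 applied to largest residents (Upper Outreach): Upper Outreach becomes $374,820.

Upper Outreach: $374,820; West Housing: $21,910; Ashcroft Nutrition: $135,750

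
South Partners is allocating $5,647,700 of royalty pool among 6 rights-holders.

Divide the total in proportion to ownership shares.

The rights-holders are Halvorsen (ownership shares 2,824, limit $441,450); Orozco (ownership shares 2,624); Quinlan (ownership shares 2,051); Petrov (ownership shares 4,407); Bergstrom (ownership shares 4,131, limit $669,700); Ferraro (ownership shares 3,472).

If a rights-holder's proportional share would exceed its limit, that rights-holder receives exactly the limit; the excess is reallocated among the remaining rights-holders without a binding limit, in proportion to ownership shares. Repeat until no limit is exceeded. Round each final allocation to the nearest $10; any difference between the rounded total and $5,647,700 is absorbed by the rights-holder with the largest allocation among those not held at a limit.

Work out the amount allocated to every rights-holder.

Halvorsen: $441,450 · Orozco: $948,220 · Quinlan: $741,160 · Petrov: $1,592,520 · Bergstrom: $669,700 · Ferraro: $1,254,650

Total ownership shares = 19,509.
Proportional shares (ignoring caps): Halvorsen 817,525.49; Orozco 759,627.08; Quinlan 593,748.15; Petrov 1,275,791.37; Bergstrom 1,195,891.57; Ferraro 1,005,116.33.
Held at cap: Halvorsen ($441,450), Bergstrom ($669,700); remaining pool $4,536,550 reallocated over remaining ownership shares 12,554.
Redistributed shares: Orozco 948,216.28 → $948,220; Quinlan 741,155.33 → $741,160; Petrov 1,592,526.35 → $1,592,530; Ferraro 1,254,652.03 → $1,254,650.
Rounding difference −$10 applied to Petrov → $1,592,520.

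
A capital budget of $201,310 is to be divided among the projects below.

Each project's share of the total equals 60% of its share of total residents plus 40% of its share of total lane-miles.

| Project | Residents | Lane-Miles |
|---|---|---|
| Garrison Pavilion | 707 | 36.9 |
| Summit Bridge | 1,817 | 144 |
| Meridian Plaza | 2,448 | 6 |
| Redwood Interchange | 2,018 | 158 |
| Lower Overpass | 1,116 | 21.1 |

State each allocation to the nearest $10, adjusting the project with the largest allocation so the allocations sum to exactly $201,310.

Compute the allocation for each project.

Residents total 8,106; lane-miles total 366.
Composite weights (60% residents + 40% lane-miles): Garrison Pavilion 0.0927; Summit Bridge 0.2919; Meridian Plaza 0.1878; Redwood Interchange 0.3220; Lower Overpass 0.1057.
Pro-rata amounts: Garrison Pavilion 18,653.28; Summit Bridge 58,756.35; Meridian Plaza 37,797.26; Redwood Interchange 64,831.57; Lower Overpass 21,271.54.
After rounding ($10): Garrison Pavilion $18,650; Summit Bridge $58,760; Meridian Plaza $37,800; Redwood Interchange $64,830; Lower Overpass $21,270. Sum = $201,310.
No rounding difference to absorb.

Garrison Pavilion: $18,650 | Summit Bridge: $58,760 | Meridian Plaza: $37,800 | Redwood Interchange: $64,830 | Lower Overpass: $21,270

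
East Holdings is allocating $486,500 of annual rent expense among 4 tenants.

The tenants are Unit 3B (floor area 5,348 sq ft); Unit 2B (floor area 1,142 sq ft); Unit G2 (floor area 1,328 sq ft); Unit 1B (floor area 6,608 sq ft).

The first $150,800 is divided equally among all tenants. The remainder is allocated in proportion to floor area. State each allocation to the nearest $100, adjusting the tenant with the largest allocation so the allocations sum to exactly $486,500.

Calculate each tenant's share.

Equal tier: $150,800 ÷ 4 = $37,700 apiece.
Remainder $335,700 by floor area (total 14,426): Unit 3B 124,450.55 → $124,500; Unit 2B 26,574.89 → $26,600; Unit G2 30,903.20 → $30,900; Unit 1B 153,771.36 → $153,800.
Rounding difference −$100 on remainder applied to Unit 1B.
Totals: Unit 3B $37,700 + $124,500 = $162,200; Unit 2B $37,700 + $26,600 = $64,300; Unit G2 $37,700 + $30,900 = $68,600; Unit 1B $37,700 + $153,700 = $191,400.

Unit 3B: $162,200; Unit 2B: $64,300; Unit G2: $68,600; Unit 1B: $191,400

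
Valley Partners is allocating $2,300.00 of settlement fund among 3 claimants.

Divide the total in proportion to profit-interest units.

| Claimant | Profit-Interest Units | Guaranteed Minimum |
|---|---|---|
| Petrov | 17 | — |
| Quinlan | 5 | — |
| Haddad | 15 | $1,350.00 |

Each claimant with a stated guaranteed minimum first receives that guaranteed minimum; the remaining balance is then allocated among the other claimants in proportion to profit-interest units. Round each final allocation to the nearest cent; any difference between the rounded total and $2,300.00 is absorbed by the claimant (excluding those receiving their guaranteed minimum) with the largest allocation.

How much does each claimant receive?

Petrov: $734.09 | Quinlan: $215.91 | Haddad: $1,350.00

Guaranteed amounts: Haddad $1,350.00. Balance $950.00.
Balance split over remaining profit-interest units 22: Petrov 734.0909 → $734.09; Quinlan 215.9091 → $215.91.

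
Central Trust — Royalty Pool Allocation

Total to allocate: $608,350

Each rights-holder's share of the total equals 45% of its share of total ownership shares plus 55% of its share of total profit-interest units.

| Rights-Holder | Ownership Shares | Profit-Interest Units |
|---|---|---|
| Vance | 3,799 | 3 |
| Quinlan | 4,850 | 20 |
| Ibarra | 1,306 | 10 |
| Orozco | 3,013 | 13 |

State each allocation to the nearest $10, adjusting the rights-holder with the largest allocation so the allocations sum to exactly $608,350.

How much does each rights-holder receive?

Vance: $102,020; Quinlan: $247,860; Ibarra: $100,310; Orozco: $158,160

Ownership shares total 12,968; profit-interest units total 46.
Composite weights (45% ownership shares + 55% profit-interest units): Vance 0.1677; Quinlan 0.4074; Ibarra 0.1649; Orozco 0.2600.
Raw shares: Vance 102,019.02; Quinlan 247,859.63; Ibarra 100,307.46; Orozco 158,163.88.
Rounded to nearest $10: Vance $102,020; Quinlan $247,860; Ibarra $100,310; Orozco $158,160. Sum = $608,350.
Rounded total matches; no reconciliation needed.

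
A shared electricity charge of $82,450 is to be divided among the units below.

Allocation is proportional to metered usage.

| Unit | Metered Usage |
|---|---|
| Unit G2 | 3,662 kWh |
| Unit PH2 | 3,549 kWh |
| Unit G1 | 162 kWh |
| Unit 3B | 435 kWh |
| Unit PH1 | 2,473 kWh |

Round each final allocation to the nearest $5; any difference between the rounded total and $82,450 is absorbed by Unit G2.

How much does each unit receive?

Unit G2: $29,365 · Unit PH2: $28,460 · Unit G1: $1,300 · Unit 3B: $3,490 · Unit PH1: $19,835

Sum of metered usage: 10,281.
Proportional shares: Unit G2 3,662/10,281 × $82,450 = 29,367.95; Unit PH2 3,549/10,281 × $82,450 = 28,461.73; Unit G1 162/10,281 × $82,450 = 1,299.18; Unit 3B 435/10,281 × $82,450 = 3,488.55; Unit PH1 2,473/10,281 × $82,450 = 19,832.59.
At nearest $5: Unit G2 $29,370; Unit PH2 $28,460; Unit G1 $1,300; Unit 3B $3,490; Unit PH1 $19,835. Sum = $82,455.
Difference $82,450 − $82,455 = −$5 applied to Unit G2: Unit G2 becomes $29,365.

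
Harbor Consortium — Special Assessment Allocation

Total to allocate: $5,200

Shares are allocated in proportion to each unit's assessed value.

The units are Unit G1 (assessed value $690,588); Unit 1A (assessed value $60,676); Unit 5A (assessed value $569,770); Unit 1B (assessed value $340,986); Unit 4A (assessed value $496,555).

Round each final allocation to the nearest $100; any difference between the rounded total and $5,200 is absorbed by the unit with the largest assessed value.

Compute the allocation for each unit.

Sum of assessed value: 690,588 + 60,676 + 569,770 + 340,986 + 496,555 = 2,158,575.
Pro-rata amounts: Unit G1 1,663.62; Unit 1A 146.17; Unit 5A 1,372.57; Unit 1B 821.43; Unit 4A 1,196.20.
After rounding ($100): Unit G1 $1,700; Unit 1A $100; Unit 5A $1,400; Unit 1B $800; Unit 4A $1,200. Sum = $5,200.
No rounding difference to absorb.

Unit G1: $1,700 | Unit 1A: $100 | Unit 5A: $1,400 | Unit 1B: $800 | Unit 4A: $1,200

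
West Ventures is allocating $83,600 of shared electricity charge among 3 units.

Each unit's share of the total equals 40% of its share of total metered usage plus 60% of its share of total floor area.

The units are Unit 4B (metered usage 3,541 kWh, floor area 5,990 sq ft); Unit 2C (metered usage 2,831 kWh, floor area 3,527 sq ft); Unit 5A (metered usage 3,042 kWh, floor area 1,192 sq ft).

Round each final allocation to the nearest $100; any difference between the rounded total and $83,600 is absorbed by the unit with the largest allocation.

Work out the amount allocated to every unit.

Unit 4B: $40,600; Unit 2C: $26,600; Unit 5A: $16,400

Totals — metered usage 9,414, floor area 10,709.
Combined weights (40% metered usage + 60% floor area): Unit 4B 0.4861; Unit 2C 0.3179; Unit 5A 0.1960.
Proportional shares: Unit 4B 40,634.81; Unit 2C 26,576.31; Unit 5A 16,388.88.
After rounding ($100): Unit 4B $40,600; Unit 2C $26,600; Unit 5A $16,400. Sum = $83,600.
No rounding difference to absorb.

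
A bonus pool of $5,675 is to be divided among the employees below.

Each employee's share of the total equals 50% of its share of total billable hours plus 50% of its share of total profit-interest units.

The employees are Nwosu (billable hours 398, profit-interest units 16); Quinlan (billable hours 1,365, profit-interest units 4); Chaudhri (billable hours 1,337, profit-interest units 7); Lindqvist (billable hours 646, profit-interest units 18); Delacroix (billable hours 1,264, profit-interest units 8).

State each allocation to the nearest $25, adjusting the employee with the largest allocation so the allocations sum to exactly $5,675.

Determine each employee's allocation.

Totals — billable hours 5,010, profit-interest units 53.
Composite weights (50% billable hours + 50% profit-interest units): Nwosu 0.1907; Quinlan 0.1740; Chaudhri 0.1995; Lindqvist 0.2343; Delacroix 0.2016.
Pro-rata amounts: Nwosu 1,082.02; Quinlan 987.24; Chaudhri 1,132.00; Lindqvist 1,329.55; Delacroix 1,144.19.
Rounded to nearest $25: Nwosu $1,075; Quinlan $975; Chaudhri $1,125; Lindqvist $1,325; Delacroix $1,150. Sum = $5,650.
Difference $5,675 − $5,650 = +$25 applied to largest allocation (Lindqvist): Lindqvist becomes $1,350.

Nwosu: $1,075 · Quinlan: $975 · Chaudhri: $1,125 · Lindqvist: $1,350 · Delacroix: $1,150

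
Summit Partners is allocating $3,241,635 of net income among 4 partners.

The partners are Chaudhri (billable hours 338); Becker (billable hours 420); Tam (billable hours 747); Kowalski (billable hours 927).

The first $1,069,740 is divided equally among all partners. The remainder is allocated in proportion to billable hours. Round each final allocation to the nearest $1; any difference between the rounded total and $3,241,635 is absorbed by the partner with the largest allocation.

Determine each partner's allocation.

$1,069,740 shared equally gives $267,435 per partner.
Remainder $2,171,895 by billable hours (total 2,432): Chaudhri 301,850.54 → $301,851; Becker 375,080.55 → $375,081; Tam 667,107.55 → $667,108; Kowalski 827,856.36 → $827,856.
Rounding difference −$1 on remainder applied to Kowalski.
Totals: Chaudhri $267,435 + $301,851 = $569,286; Becker $267,435 + $375,081 = $642,516; Tam $267,435 + $667,108 = $934,543; Kowalski $267,435 + $827,855 = $1,095,290.

Chaudhri: $569,286 | Becker: $642,516 | Tam: $934,543 | Kowalski: $1,095,290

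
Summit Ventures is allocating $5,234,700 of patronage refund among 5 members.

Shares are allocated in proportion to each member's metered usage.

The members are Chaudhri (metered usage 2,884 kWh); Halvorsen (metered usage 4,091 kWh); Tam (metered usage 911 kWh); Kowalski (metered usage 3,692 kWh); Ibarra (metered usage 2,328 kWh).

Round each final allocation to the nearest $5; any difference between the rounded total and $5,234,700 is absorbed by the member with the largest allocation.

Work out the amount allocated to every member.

Chaudhri: $1,085,635 | Halvorsen: $1,540,000 | Tam: $342,930 | Kowalski: $1,389,795 | Ibarra: $876,340

Total metered usage = 13,906.
Proportional shares: Chaudhri 2,884/13,906 × $5,234,700 = 1,085,637.48; Halvorsen 4,091/13,906 × $5,234,700 = 1,539,994.08; Tam 911/13,906 × $5,234,700 = 342,931.95; Kowalski 3,692/13,906 × $5,234,700 = 1,389,796.66; Ibarra 2,328/13,906 × $5,234,700 = 876,339.82.
Rounded to nearest $5: Chaudhri $1,085,635; Halvorsen $1,539,995; Tam $342,930; Kowalski $1,389,795; Ibarra $876,340. Sum = $5,234,695.
Difference $5,234,700 − $5,234,695 = +$5 applied to largest allocation (Halvorsen): Halvorsen becomes $1,540,000.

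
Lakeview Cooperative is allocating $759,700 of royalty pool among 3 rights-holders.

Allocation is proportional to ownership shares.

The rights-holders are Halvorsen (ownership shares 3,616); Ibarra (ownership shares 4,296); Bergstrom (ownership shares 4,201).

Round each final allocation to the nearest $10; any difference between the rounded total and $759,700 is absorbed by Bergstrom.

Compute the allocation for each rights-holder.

Halvorsen: $226,790 | Ibarra: $269,440 | Bergstrom: $263,470

Combined ownership shares = 12,113.
Proportional shares: Halvorsen 3,616/12,113 × $759,700 = 226,787.35; Ibarra 4,296/12,113 × $759,700 = 269,435.42; Bergstrom 4,201/12,113 × $759,700 = 263,477.23.
Rounded to nearest $10: Halvorsen $226,790; Ibarra $269,440; Bergstrom $263,480. Sum = $759,710.
Difference $759,700 − $759,710 = −$10 applied to Bergstrom: Bergstrom becomes $263,470.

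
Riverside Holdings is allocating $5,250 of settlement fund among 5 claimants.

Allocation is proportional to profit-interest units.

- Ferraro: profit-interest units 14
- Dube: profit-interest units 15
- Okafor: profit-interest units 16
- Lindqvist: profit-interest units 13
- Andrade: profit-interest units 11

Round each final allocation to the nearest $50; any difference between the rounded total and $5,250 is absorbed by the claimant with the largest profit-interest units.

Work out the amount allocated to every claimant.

Total profit-interest units = 14 + 15 + 16 + 13 + 11 = 69.
Unrounded shares: Ferraro 1,065.22; Dube 1,141.30; Okafor 1,217.39; Lindqvist 989.13; Andrade 836.96.
Rounded to nearest $50: Ferraro $1,050; Dube $1,150; Okafor $1,200; Lindqvist $1,000; Andrade $850. Sum = $5,250.
Sum already equals the total — no adjustment.

Ferraro: $1,050 | Dube: $1,150 | Okafor: $1,200 | Lindqvist: $1,000 | Andrade: $850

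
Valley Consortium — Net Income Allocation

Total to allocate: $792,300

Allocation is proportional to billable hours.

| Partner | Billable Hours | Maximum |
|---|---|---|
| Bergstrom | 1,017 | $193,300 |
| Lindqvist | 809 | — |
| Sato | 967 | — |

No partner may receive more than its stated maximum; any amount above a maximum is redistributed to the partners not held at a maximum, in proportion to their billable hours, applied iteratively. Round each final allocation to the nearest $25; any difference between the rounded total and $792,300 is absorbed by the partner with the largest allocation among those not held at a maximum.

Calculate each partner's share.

Bergstrom: $193,300 | Lindqvist: $272,850 | Sato: $326,150

Billable hours total: 2,793.
Proportional shares (ignoring caps): Bergstrom 288,495.92; Lindqvist 229,491.84; Sato 274,312.24.
Held at cap: Bergstrom ($193,300); residual $599,000 reallocated over remaining billable hours 1,776.
Redistributed shares: Lindqvist 272,855.29 → $272,850; Sato 326,144.71 → $326,150.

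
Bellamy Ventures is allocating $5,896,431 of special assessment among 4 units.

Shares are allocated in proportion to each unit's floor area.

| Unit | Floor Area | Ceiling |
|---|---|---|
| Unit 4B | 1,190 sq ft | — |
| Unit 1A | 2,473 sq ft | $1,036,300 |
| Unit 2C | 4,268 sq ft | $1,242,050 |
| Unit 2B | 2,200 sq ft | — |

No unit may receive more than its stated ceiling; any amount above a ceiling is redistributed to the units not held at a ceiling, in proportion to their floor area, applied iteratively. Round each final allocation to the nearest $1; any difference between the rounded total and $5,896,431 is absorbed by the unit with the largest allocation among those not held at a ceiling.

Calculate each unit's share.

Unit 4B: $1,270,064 · Unit 1A: $1,036,300 · Unit 2C: $1,242,050 · Unit 2B: $2,348,017

Sum of floor area: 10,131.
Unconstrained shares: Unit 4B 692,602.20; Unit 1A 1,439,332.14; Unit 2C 2,484,055.62; Unit 2B 1,280,441.04.
Held at cap: Unit 1A ($1,036,300), Unit 2C ($1,242,050); balance $3,618,081 reallocated over remaining floor area 3,390.
Shares after redistribution: Unit 4B 1,270,063.83 → $1,270,064; Unit 2B 2,348,017.17 → $2,348,017.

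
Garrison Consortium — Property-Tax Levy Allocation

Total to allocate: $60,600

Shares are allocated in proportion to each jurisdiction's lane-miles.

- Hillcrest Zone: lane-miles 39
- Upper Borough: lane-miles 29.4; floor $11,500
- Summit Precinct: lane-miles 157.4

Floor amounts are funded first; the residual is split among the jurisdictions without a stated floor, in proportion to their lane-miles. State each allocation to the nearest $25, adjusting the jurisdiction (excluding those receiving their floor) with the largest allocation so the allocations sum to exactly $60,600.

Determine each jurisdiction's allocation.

Hillcrest Zone: $9,750 · Upper Borough: $11,500 · Summit Precinct: $39,350

Fund the minimums — Upper Borough $11,500. Remaining pool $49,100.
Remaining pool split over remaining lane-miles 196.4: Hillcrest Zone 9,750.00 → $9,750; Summit Precinct 39,350.00 → $39,350.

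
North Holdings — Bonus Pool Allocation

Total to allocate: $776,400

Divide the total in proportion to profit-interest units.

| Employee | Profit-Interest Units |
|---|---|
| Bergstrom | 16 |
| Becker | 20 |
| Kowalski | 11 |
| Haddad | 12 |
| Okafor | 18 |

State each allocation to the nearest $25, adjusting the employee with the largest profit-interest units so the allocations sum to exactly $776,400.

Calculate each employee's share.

Profit-interest units total: 16 + 20 + 11 + 12 + 18 = 77.
Proportional shares: Bergstrom 161,329.87; Becker 201,662.34; Kowalski 110,914.29; Haddad 120,997.40; Okafor 181,496.10.
Rounded to nearest $25: Bergstrom $161,325; Becker $201,650; Kowalski $110,925; Haddad $121,000; Okafor $181,500. Sum = $776,400.
Rounded total matches; no reconciliation needed.

Bergstrom: $161,325 | Becker: $201,650 | Kowalski: $110,925 | Haddad: $121,000 | Okafor: $181,500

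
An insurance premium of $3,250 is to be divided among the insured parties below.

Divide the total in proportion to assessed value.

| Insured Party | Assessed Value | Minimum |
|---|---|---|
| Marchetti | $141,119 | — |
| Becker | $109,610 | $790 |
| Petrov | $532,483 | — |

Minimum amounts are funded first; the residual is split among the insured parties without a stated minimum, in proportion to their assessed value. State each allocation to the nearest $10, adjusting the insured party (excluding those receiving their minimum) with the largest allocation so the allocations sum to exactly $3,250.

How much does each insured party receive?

Minimums first: Becker $790. Residual $2,460.
Residual split over remaining assessed value 673,602: Marchetti 515.37 → $520; Petrov 1,944.63 → $1,940.

Marchetti: $520; Becker: $790; Petrov: $1,940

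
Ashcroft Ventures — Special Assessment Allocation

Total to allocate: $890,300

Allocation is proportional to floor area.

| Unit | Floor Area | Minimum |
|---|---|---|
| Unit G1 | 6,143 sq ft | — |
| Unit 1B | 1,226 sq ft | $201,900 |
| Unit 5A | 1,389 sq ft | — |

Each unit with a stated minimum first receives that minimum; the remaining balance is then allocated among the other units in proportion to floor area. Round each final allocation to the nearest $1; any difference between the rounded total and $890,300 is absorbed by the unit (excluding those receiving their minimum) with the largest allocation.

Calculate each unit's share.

Guaranteed amounts: Unit 1B $201,900. Remaining pool $688,400.
Remaining pool split over remaining floor area 7,532: Unit G1 561,449.97 → $561,450; Unit 5A 126,950.03 → $126,950.

Unit G1: $561,450 · Unit 1B: $201,900 · Unit 5A: $126,950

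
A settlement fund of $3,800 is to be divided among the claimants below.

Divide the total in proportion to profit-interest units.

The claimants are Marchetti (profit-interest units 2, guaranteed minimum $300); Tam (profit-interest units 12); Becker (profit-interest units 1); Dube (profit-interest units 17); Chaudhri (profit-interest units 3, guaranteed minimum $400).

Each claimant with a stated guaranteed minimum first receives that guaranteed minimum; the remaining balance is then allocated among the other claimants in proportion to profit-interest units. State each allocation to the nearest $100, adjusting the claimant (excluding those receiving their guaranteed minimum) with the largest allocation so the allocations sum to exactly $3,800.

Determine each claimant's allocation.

Fund the minimums — Marchetti $300; Chaudhri $400. Balance $3,100.
Balance split over remaining profit-interest units 30: Tam 1,240.00 → $1,200; Becker 103.33 → $100; Dube 1,756.67 → $1,800.

Marchetti: $300; Tam: $1,200; Becker: $100; Dube: $1,800; Chaudhri: $400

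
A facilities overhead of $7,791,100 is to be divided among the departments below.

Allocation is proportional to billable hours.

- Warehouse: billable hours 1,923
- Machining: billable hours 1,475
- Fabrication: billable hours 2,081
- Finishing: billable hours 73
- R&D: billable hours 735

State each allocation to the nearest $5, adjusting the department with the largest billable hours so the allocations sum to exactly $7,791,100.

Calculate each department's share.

Warehouse: $2,383,060; Machining: $1,827,880; Fabrication: $2,578,855; Finishing: $90,465; R&D: $910,840

Total billable hours = 6,287.
Pro-rata amounts: Warehouse 1,923/6,287 × $7,791,100 = 2,383,057.94; Machining 1,475/6,287 × $7,791,100 = 1,827,878.56; Fabrication 2,081/6,287 × $7,791,100 = 2,578,857.82; Finishing 73/6,287 × $7,791,100 = 90,464.50; R&D 735/6,287 × $7,791,100 = 910,841.18.
After rounding ($5): Warehouse $2,383,060; Machining $1,827,880; Fabrication $2,578,860; Finishing $90,465; R&D $910,840. Sum = $7,791,105.
Difference $7,791,100 − $7,791,105 = −$5 applied to largest billable hours (Fabrication): Fabrication becomes $2,578,855.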